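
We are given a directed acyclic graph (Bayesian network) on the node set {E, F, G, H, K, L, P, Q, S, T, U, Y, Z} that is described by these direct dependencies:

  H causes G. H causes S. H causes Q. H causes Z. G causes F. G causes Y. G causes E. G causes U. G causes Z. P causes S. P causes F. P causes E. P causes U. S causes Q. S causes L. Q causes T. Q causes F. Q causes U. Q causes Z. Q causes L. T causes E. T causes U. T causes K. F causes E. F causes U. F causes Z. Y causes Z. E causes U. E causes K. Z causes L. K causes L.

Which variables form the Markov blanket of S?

A node's Markov blanket = Pa ∪ Ch ∪ (parents of Ch other than the node itself).
S's parents: H, P.
S's children: L, Q.
Co-parents of S (other parents of its children):
  Q also has parent H.
  L's other parents are K, Q, Z.
So the Markov blanket of S is {H, K, L, P, Q, Z}.

{H, K, L, P, Q, Z}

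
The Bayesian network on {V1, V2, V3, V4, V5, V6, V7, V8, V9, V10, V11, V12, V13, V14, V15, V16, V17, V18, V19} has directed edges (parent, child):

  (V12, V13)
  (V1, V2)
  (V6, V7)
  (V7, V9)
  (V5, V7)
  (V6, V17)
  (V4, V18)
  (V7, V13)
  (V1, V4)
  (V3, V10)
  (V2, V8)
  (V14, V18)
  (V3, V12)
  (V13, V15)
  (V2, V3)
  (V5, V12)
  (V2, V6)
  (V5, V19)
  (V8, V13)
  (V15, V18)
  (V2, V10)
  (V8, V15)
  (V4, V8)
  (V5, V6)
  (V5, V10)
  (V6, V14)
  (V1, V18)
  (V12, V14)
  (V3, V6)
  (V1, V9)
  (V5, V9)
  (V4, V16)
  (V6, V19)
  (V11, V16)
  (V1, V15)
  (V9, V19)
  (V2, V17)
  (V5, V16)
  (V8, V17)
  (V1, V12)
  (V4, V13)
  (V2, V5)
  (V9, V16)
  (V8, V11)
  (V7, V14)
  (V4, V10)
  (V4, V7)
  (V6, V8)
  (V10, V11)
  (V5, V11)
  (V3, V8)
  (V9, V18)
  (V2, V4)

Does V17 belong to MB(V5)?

No

The Markov blanket of a node is its parents, its children, and the other parents of its children.
Pa(V5) = {V2}.
V5 has children V6, V7, V9, V10, V11, V12, V16, V19.
Other parents of V5's children:
  parents(V6) \ {V5} = {V2, V3}.
  V7's other parents are V4, V6.
  V9's other parents are V1, V7.
  V10's other parents are V2, V3, V4.
  parents(V11) \ {V5} = {V8, V10}.
  V12's other parents are V1, V3.
  V16's other parents are V4, V9, V11.
  V19 also has parents V6, V9.
MB(V5) = {V1, V2, V3, V4, V6, V7, V8, V9, V10, V11, V12, V16, V19}; V17 is not in this set.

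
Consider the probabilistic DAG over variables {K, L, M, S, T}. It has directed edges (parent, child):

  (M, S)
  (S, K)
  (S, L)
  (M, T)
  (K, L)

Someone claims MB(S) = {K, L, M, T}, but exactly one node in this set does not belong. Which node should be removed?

T

Ch(S) = {K, L}.
Parents of S: M.
Parents of each child, excluding S:
  K has no other parent.
  L also has parent K.
MB(S) = {K, L, M}.
T is neither a parent, child, nor co-parent of S, so it does not belong.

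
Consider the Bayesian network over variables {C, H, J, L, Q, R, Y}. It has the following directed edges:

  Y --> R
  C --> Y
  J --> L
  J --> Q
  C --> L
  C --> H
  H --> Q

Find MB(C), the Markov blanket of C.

{H, J, L, Y}

By definition, MB(C) is built from C's parents, C's children, and the co-parents of C.
Pa(C) = {}.
Ch(C) = {H, L, Y}.
For each child, the remaining parents (spouses of C):
  Y has no other parent.
  H: no additional parents.
  L's other parent is J.
Taking the union gives {H, J, L, Y}.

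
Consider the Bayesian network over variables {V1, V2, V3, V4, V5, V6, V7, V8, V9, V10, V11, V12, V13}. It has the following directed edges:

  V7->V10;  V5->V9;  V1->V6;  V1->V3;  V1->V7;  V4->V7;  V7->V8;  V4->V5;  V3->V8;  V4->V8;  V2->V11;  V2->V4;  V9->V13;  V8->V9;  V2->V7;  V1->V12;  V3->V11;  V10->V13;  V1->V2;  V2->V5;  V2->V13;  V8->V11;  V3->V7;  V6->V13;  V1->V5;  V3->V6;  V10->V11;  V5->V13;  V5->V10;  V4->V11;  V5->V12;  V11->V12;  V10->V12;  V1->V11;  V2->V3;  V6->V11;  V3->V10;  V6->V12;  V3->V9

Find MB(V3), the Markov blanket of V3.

A node's Markov blanket = Pa ∪ Ch ∪ (parents of Ch other than the node itself).
V3 has parents V1, V2.
Children of V3: V6, V7, V8, V9, V10, V11.
For each child, the remaining parents (spouses of V3):
  V6's other parent is V1.
  parents(V7) \ {V3} = {V1, V2, V4}.
  V8's other parents are V4, V7.
  V9's other parents are V5, V8.
  parents(V10) \ {V3} = {V5, V7}.
  V11 also has parents V1, V2, V4, V6, V8, V10.
Union: {V1, V2} ∪ {V6, V7, V8, V9, V10, V11} ∪ {V1, V2, V4, V5, V6, V7, V8, V10} = {V1, V2, V4, V5, V6, V7, V8, V9, V10, V11}.

{V1, V2, V4, V5, V6, V7, V8, V9, V10, V11}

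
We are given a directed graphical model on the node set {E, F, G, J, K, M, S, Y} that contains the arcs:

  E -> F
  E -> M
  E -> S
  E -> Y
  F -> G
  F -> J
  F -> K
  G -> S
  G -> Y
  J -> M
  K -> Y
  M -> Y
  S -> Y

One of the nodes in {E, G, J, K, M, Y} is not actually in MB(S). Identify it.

J

Ch(S) = {Y}.
Parents of S: E, G.
Parents of each child, excluding S:
  Y: E, G, K, M
MB(S) = {E, G, K, M, Y}.
J is neither a parent, child, nor co-parent of S, so it does not belong.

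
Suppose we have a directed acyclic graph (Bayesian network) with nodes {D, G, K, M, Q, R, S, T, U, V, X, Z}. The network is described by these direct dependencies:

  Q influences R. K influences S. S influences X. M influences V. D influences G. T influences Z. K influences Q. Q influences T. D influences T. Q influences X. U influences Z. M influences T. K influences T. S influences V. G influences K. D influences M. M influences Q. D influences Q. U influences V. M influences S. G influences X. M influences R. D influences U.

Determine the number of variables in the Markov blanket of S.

7

S's parents: K, M.
S's children: V, X.
Co-parents of S (other parents of its children):
  parents(V) \ {S} = {M, U}.
  X's other parents are G, Q.
MB(S) = {G, K, M, Q, U, V, X}, which has 7 nodes.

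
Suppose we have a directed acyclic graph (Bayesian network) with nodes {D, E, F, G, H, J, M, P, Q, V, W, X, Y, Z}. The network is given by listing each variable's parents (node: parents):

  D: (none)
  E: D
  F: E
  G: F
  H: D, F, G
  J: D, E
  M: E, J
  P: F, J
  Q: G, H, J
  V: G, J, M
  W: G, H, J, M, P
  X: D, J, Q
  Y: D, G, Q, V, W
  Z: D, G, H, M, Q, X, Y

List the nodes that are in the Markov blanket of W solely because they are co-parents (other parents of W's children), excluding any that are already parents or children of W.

{D, Q, V}

Children of W: Y.
  Y's other parents are D, G, Q, V.
Excluding nodes already adjacent to W (G, H, J, M, P, Y), the co-parent-only contribution is {D, Q, V}.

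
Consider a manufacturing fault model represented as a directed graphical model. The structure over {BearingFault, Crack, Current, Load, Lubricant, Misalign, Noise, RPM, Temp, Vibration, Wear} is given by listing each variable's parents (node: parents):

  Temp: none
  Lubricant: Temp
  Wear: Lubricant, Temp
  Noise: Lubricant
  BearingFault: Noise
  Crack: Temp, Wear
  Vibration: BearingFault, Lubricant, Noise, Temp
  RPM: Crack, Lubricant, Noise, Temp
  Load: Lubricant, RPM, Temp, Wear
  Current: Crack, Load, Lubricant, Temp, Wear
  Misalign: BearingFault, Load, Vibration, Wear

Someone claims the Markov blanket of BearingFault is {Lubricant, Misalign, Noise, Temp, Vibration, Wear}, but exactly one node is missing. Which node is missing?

Load

A node's Markov blanket = Pa ∪ Ch ∪ (parents of Ch other than the node itself).
Pa(BearingFault) = {Noise}.
BearingFault's children: Misalign, Vibration.
Co-parents of BearingFault (other parents of its children):
  parents(Vibration) \ {BearingFault} = {Lubricant, Noise, Temp}.
  Misalign's other parents are Load, Vibration, Wear.
MB(BearingFault) = {Load, Lubricant, Misalign, Noise, Temp, Vibration, Wear}.
Comparing with the claimed set, Load is missing.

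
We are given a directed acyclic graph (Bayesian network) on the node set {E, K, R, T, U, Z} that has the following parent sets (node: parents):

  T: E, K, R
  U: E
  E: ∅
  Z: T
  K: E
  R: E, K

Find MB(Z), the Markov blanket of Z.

A node's Markov blanket = Pa ∪ Ch ∪ (parents of Ch other than the node itself).
Z has parent T.
Children of Z: none.
Z has no children, so there are no co-parents.
MB(Z) = {T}.

{T}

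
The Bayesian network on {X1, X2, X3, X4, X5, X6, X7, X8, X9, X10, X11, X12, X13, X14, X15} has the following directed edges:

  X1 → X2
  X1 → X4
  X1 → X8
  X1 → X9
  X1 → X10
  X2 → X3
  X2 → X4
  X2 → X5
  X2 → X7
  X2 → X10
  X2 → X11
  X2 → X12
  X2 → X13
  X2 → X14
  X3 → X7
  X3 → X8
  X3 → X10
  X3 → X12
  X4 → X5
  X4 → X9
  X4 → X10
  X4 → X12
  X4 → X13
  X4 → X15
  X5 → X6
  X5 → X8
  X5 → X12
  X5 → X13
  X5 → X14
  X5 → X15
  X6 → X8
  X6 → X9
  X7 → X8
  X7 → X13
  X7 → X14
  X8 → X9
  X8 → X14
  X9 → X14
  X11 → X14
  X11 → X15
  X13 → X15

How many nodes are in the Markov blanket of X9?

9

Parents of X9: X1, X4, X6, X8.
Children of X9: X14.
Parents of each child, excluding X9:
  parents(X14) \ {X9} = {X2, X5, X7, X8, X11}.
MB(X9) = {X1, X2, X4, X5, X6, X7, X8, X11, X14}, which has 9 nodes.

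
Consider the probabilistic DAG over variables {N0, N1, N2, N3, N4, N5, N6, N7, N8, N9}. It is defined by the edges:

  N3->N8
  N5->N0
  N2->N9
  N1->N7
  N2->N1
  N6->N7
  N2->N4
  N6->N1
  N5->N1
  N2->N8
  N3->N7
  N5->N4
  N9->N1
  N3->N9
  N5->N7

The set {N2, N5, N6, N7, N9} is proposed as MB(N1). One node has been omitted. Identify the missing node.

N3

N1 has parents N2, N5, N6, N9.
Children of N1: N7.
Other parents of N1's children:
  parents(N7) \ {N1} = {N3, N5, N6}.
MB(N1) = {N2, N3, N5, N6, N7, N9}.
Comparing with the claimed set, N3 is missing.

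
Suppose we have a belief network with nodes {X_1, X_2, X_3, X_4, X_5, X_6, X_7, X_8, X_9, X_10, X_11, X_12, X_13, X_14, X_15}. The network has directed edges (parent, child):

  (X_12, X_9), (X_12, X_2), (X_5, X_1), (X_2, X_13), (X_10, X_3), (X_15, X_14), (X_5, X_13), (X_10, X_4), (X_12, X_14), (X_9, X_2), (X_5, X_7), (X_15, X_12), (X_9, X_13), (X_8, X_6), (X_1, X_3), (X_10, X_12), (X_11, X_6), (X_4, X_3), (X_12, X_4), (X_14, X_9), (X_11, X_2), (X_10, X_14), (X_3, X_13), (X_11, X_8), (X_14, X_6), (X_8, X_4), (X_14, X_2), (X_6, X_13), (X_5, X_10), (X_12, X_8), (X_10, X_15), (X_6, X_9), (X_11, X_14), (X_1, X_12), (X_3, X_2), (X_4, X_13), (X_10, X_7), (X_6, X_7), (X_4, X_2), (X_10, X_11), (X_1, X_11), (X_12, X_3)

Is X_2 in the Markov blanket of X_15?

No

A node's Markov blanket = Pa ∪ Ch ∪ (parents of Ch other than the node itself).
Pa(X_15) = {X_10}.
X_15's children: X_12, X_14.
For each child, the remaining parents (spouses of X_15):
  parents(X_12) \ {X_15} = {X_1, X_10}.
  parents(X_14) \ {X_15} = {X_10, X_11, X_12}.
MB(X_15) = {X_1, X_10, X_11, X_12, X_14}; X_2 is not in this set.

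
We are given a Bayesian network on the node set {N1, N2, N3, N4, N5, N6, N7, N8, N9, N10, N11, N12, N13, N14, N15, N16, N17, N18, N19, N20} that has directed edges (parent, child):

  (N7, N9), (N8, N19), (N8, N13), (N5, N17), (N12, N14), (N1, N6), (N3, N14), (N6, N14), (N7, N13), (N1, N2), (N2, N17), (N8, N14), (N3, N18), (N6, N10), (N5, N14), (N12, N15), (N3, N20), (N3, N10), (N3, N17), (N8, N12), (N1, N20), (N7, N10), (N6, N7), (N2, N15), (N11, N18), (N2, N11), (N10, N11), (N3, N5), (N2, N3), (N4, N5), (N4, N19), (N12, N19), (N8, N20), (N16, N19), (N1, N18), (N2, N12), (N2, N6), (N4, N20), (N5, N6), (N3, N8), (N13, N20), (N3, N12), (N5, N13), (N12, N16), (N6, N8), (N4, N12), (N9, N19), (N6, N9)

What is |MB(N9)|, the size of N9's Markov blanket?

7

Children of N9: N19.
Pa(N9) = {N6, N7}.
For each child, the remaining parents (spouses of N9):
  N19 also has parents N4, N8, N12, N16.
MB(N9) = {N4, N6, N7, N8, N12, N16, N19}, which has 7 nodes.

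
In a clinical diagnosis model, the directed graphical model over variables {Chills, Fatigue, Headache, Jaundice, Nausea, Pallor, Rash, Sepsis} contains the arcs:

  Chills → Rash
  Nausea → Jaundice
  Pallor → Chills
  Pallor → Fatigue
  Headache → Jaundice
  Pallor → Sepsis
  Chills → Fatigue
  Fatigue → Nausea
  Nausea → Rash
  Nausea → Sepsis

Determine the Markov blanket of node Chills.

{Fatigue, Nausea, Pallor, Rash}

Recall MB(v) = parents ∪ children ∪ spouses, where spouses are the other parents of v's children.
Chills has children Fatigue, Rash.
Pa(Chills) = {Pallor}.
Other parents of Chills's children:
  parents(Fatigue) \ {Chills} = {Pallor}.
  parents(Rash) \ {Chills} = {Nausea}.
Union: {Pallor} ∪ {Fatigue, Rash} ∪ {Nausea, Pallor} = {Fatigue, Nausea, Pallor, Rash}.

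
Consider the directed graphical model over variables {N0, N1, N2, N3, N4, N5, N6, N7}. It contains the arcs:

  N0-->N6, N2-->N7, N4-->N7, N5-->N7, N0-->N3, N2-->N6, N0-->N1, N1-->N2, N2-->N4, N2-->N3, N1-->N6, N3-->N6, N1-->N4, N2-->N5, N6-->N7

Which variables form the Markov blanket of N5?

{N2, N4, N6, N7}

N5 has parent N2.
Children of N5: N7.
Co-parents of N5 (other parents of its children):
  N7's other parents are N2, N4, N6.
So the Markov blanket of N5 is {N2, N4, N6, N7}.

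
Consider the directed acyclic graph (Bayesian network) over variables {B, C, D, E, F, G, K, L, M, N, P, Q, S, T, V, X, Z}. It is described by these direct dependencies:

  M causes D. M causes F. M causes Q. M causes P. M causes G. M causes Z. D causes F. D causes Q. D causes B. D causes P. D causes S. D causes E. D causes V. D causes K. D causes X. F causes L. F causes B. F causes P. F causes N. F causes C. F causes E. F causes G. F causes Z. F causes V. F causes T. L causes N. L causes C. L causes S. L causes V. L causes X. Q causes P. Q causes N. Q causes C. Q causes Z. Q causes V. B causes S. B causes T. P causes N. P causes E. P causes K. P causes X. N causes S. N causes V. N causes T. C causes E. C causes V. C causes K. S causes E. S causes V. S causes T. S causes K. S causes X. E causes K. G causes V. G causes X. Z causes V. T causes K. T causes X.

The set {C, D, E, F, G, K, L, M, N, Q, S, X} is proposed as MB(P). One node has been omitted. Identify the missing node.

T

Ch(P) = {E, K, N, X}.
P's parents: D, F, M, Q.
For each child, the remaining parents (spouses of P):
  N's other parents are F, L, Q.
  E's other parents are C, D, F, S.
  K's other parents are C, D, E, S, T.
  X also has parents D, G, L, S, T.
MB(P) = {C, D, E, F, G, K, L, M, N, Q, S, T, X}.
Comparing with the claimed set, T is missing.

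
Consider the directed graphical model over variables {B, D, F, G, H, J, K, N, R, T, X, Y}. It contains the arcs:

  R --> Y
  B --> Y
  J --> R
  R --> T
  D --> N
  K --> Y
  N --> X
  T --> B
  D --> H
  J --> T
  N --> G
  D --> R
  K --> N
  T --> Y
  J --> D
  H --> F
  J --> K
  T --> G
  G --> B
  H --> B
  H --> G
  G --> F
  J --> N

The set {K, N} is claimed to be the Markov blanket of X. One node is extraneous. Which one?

K

By definition, MB(X) is built from X's parents, X's children, and the co-parents of X.
X has no children.
X's parents: N.
X has no children, so there are no co-parents.
MB(X) = {N}.
K is neither a parent, child, nor co-parent of X, so it does not belong.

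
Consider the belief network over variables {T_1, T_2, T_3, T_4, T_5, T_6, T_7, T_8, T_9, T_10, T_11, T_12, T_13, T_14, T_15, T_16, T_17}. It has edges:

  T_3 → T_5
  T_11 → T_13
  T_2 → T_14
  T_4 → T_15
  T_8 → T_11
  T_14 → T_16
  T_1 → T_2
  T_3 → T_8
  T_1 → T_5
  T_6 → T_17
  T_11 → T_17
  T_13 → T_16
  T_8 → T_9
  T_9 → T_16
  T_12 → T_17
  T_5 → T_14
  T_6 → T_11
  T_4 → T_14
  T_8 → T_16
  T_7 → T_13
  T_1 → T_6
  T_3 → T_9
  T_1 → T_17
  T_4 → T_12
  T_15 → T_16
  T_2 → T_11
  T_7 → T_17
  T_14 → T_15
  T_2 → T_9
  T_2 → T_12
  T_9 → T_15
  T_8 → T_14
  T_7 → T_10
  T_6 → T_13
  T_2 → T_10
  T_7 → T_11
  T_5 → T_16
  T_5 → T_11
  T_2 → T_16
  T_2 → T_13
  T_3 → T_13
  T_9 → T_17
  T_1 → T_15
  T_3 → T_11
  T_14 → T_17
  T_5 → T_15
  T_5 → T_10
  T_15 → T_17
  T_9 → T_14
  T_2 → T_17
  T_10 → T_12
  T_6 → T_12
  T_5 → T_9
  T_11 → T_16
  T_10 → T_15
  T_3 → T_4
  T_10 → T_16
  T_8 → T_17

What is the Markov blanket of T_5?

{T_1, T_2, T_3, T_4, T_6, T_7, T_8, T_9, T_10, T_11, T_13, T_14, T_15, T_16}

Recall MB(v) = parents ∪ children ∪ spouses, where spouses are the other parents of v's children.
Pa(T_5) = {T_1, T_3}.
T_5's children: T_9, T_10, T_11, T_14, T_15, T_16.
Parents of each child, excluding T_5:
  T_9's other parents are T_2, T_3, T_8.
  T_10 also has parents T_2, T_7.
  T_11's other parents are T_2, T_3, T_6, T_7, T_8.
  parents(T_14) \ {T_5} = {T_2, T_4, T_8, T_9}.
  parents(T_15) \ {T_5} = {T_1, T_4, T_9, T_10, T_14}.
  parents(T_16) \ {T_5} = {T_2, T_8, T_9, T_10, T_11, T_13, T_14, T_15}.
Union: {T_1, T_3} ∪ {T_9, T_10, T_11, T_14, T_15, T_16} ∪ {T_1, T_2, T_3, T_4, T_6, T_7, T_8, T_9, T_10, T_11, T_13, T_14, T_15} = {T_1, T_2, T_3, T_4, T_6, T_7, T_8, T_9, T_10, T_11, T_13, T_14, T_15, T_16}.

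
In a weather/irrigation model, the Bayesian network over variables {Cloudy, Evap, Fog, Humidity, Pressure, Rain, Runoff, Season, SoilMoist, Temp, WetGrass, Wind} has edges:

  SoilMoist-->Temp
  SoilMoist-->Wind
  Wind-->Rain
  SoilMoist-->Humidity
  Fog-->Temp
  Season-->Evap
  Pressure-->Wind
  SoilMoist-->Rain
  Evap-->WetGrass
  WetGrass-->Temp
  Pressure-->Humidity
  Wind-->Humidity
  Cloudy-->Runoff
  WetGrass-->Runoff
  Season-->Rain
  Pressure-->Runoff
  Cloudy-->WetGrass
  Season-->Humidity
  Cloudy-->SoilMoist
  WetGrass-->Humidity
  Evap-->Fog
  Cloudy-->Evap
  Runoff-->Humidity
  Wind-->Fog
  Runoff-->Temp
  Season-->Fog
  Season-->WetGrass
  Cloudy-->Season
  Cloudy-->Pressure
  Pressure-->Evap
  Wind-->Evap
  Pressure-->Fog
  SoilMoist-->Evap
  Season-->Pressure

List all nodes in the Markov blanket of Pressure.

Pa(Pressure) = {Cloudy, Season}.
Pressure's children: Evap, Fog, Humidity, Runoff, Wind.
For each child, the remaining parents (spouses of Pressure):
  Wind: SoilMoist
  Evap: Cloudy, Season, SoilMoist, Wind
  Runoff: Cloudy, WetGrass
  Fog: Evap, Season, Wind
  Humidity: Runoff, Season, SoilMoist, WetGrass, Wind
Taking the union gives {Cloudy, Evap, Fog, Humidity, Runoff, Season, SoilMoist, WetGrass, Wind}.

{Cloudy, Evap, Fog, Humidity, Runoff, Season, SoilMoist, WetGrass, Wind}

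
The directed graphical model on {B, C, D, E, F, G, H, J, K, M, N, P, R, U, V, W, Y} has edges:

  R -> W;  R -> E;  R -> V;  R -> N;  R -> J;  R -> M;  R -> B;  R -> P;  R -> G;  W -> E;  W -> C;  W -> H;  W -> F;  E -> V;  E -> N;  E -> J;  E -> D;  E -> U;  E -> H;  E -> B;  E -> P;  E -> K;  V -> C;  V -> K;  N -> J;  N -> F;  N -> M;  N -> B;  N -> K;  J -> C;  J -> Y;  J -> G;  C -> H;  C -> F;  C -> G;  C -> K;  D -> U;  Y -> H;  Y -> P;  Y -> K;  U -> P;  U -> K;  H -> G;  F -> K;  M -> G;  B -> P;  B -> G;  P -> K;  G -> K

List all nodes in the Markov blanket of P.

Recall MB(v) = parents ∪ children ∪ spouses, where spouses are the other parents of v's children.
Parents of P: B, E, R, U, Y.
P's children: K.
Co-parents of P (other parents of its children):
  K's other parents are C, E, F, G, N, U, V, Y.
Taking the union gives {B, C, E, F, G, K, N, R, U, V, Y}.

{B, C, E, F, G, K, N, R, U, V, Y}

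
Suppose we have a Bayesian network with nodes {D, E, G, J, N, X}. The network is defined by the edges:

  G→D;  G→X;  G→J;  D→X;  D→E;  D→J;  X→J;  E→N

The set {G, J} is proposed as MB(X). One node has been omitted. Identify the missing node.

A node's Markov blanket = Pa ∪ Ch ∪ (parents of Ch other than the node itself).
Ch(X) = {J}.
Parents of X: D, G.
Co-parents of X (other parents of its children):
  J also has parents D, G.
MB(X) = {D, G, J}.
Comparing with the claimed set, D is missing.

D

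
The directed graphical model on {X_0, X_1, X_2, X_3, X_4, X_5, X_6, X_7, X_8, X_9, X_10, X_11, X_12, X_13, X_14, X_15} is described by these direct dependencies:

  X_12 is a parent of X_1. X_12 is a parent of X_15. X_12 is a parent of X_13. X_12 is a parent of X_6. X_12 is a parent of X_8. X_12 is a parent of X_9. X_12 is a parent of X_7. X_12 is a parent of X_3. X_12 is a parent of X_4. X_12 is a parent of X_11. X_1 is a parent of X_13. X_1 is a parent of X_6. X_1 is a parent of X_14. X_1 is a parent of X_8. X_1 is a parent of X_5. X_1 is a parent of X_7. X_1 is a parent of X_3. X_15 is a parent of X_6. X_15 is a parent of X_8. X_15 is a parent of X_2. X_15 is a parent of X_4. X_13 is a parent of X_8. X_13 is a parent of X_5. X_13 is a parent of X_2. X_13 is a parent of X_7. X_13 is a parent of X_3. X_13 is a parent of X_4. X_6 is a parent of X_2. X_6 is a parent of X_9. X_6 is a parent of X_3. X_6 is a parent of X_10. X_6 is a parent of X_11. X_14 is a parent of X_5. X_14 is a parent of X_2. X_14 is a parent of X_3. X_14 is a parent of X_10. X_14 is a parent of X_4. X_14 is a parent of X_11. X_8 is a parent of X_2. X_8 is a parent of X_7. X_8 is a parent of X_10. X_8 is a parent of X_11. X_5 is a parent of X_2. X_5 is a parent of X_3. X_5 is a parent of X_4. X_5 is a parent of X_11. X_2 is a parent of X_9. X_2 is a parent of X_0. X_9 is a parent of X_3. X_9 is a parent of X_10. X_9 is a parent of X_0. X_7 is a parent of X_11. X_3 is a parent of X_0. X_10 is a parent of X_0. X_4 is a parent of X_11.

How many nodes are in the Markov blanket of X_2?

11

By definition, MB(X_2) is built from X_2's parents, X_2's children, and the co-parents of X_2.
Pa(X_2) = {X_5, X_6, X_8, X_13, X_14, X_15}.
Ch(X_2) = {X_0, X_9}.
For each child, the remaining parents (spouses of X_2):
  X_9: X_6, X_12
  X_0: X_3, X_9, X_10
MB(X_2) = {X_0, X_3, X_5, X_6, X_8, X_9, X_10, X_12, X_13, X_14, X_15}, which has 11 nodes.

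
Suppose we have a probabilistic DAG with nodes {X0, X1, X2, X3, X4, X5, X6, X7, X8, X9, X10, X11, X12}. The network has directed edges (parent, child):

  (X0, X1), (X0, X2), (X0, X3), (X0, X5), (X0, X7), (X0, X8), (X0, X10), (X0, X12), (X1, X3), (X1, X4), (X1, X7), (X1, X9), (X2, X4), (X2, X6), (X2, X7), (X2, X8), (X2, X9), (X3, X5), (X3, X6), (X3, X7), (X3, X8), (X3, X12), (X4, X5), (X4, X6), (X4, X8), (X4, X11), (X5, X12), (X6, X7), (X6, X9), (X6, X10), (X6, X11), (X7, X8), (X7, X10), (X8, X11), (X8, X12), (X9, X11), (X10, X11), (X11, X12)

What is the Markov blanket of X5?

{X0, X3, X4, X8, X11, X12}

By definition, MB(X5) is built from X5's parents, X5's children, and the co-parents of X5.
X5's parents: X0, X3, X4.
X5's children: X12.
Parents of each child, excluding X5:
  X12: X0, X3, X8, X11
Union: {X0, X3, X4} ∪ {X12} ∪ {X0, X3, X8, X11} = {X0, X3, X4, X8, X11, X12}.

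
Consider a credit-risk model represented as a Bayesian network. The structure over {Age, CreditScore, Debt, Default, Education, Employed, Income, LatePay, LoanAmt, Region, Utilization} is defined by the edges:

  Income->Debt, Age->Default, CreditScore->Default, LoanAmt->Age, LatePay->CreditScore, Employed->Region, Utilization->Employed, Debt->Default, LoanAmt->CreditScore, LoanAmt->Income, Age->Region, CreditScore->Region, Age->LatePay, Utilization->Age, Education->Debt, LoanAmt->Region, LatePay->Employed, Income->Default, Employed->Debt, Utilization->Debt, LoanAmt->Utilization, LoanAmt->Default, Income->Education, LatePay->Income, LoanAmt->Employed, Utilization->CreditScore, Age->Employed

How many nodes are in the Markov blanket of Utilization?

8

A node's Markov blanket = Pa ∪ Ch ∪ (parents of Ch other than the node itself).
Utilization has parent LoanAmt.
Ch(Utilization) = {Age, CreditScore, Debt, Employed}.
Other parents of Utilization's children:
  parents(Age) \ {Utilization} = {LoanAmt}.
  Employed also has parents Age, LatePay, LoanAmt.
  CreditScore also has parents LatePay, LoanAmt.
  parents(Debt) \ {Utilization} = {Education, Employed, Income}.
MB(Utilization) = {Age, CreditScore, Debt, Education, Employed, Income, LatePay, LoanAmt}, which has 8 nodes.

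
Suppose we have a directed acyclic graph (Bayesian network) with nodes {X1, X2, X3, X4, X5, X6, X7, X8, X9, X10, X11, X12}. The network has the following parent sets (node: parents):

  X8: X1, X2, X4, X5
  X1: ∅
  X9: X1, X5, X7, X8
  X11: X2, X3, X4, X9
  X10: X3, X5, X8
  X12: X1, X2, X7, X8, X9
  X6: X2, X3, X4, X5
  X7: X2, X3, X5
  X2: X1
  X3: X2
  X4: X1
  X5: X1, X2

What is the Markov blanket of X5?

{X1, X2, X3, X4, X6, X7, X8, X9, X10}

A node's Markov blanket = Pa ∪ Ch ∪ (parents of Ch other than the node itself).
X5 has parents X1, X2.
Ch(X5) = {X6, X7, X8, X9, X10}.
Co-parents of X5 (other parents of its children):
  parents(X6) \ {X5} = {X2, X3, X4}.
  X7 also has parents X2, X3.
  X8's other parents are X1, X2, X4.
  X9's other parents are X1, X7, X8.
  X10 also has parents X3, X8.
Taking the union gives {X1, X2, X3, X4, X6, X7, X8, X9, X10}.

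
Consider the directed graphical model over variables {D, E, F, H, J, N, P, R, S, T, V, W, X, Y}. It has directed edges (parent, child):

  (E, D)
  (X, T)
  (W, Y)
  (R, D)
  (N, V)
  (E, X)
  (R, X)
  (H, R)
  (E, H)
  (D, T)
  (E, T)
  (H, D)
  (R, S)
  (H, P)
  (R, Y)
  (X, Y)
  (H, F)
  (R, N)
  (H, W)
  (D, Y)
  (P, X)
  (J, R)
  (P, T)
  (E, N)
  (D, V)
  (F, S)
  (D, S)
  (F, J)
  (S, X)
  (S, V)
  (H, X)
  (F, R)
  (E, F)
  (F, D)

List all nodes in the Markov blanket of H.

A node's Markov blanket = Pa ∪ Ch ∪ (parents of Ch other than the node itself).
H's children: D, F, P, R, W, X.
Parents of H: E.
Parents of each child, excluding H:
  F's other parent is E.
  W has no other parent.
  R also has parents F, J.
  D's other parents are E, F, R.
  P has no other parent.
  parents(X) \ {H} = {E, P, R, S}.
Taking the union gives {D, E, F, J, P, R, S, W, X}.

{D, E, F, J, P, R, S, W, X}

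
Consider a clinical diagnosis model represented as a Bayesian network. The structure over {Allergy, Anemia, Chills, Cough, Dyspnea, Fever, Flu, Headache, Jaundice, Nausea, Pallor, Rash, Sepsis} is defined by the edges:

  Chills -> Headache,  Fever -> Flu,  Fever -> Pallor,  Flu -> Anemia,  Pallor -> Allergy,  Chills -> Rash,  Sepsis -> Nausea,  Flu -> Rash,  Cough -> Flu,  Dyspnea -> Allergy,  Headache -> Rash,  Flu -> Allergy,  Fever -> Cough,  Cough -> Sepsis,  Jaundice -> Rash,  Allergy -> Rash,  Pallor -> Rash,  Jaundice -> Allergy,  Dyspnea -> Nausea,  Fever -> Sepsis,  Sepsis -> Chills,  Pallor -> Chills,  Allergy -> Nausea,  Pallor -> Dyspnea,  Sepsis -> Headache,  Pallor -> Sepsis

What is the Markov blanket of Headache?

{Allergy, Chills, Flu, Jaundice, Pallor, Rash, Sepsis}

Parents of Headache: Chills, Sepsis.
Headache has child Rash.
Co-parents of Headache (other parents of its children):
  Rash: Allergy, Chills, Flu, Jaundice, Pallor
Union: {Chills, Sepsis} ∪ {Rash} ∪ {Allergy, Chills, Flu, Jaundice, Pallor} = {Allergy, Chills, Flu, Jaundice, Pallor, Rash, Sepsis}.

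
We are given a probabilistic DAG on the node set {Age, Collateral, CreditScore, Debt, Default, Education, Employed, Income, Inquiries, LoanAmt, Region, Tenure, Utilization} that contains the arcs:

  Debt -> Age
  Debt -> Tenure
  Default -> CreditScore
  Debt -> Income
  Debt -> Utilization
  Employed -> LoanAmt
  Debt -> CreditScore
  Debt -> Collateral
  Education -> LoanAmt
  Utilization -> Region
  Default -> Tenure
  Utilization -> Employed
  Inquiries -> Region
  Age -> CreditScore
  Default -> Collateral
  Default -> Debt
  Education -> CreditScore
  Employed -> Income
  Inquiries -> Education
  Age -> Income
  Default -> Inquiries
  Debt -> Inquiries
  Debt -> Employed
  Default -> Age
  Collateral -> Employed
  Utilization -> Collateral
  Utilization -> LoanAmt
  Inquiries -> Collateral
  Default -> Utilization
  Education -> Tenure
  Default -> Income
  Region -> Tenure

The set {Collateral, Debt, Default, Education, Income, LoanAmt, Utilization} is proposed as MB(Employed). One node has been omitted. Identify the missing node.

Age

Employed has parents Collateral, Debt, Utilization.
Children of Employed: Income, LoanAmt.
Other parents of Employed's children:
  Income: Age, Debt, Default
  LoanAmt: Education, Utilization
MB(Employed) = {Age, Collateral, Debt, Default, Education, Income, LoanAmt, Utilization}.
Comparing with the claimed set, Age is missing.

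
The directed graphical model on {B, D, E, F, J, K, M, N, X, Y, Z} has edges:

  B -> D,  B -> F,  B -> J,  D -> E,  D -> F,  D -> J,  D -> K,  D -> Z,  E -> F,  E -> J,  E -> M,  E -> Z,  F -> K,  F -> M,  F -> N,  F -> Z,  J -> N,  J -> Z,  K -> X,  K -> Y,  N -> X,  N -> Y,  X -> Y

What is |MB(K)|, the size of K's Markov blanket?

5

Children of K: X, Y.
K has parents D, F.
For each child, the remaining parents (spouses of K):
  X also has parent N.
  parents(Y) \ {K} = {N, X}.
MB(K) = {D, F, N, X, Y}, which has 5 nodes.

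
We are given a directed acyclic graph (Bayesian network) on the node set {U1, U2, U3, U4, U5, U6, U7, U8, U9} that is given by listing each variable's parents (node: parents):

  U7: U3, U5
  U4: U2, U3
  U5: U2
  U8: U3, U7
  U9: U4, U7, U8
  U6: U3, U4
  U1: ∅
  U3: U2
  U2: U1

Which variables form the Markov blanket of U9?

{U4, U7, U8}

U9's parents: U4, U7, U8.
U9's children: none.
With no children, U9 has no spouses; the co-parent set is empty.
So the Markov blanket of U9 is {U4, U7, U8}.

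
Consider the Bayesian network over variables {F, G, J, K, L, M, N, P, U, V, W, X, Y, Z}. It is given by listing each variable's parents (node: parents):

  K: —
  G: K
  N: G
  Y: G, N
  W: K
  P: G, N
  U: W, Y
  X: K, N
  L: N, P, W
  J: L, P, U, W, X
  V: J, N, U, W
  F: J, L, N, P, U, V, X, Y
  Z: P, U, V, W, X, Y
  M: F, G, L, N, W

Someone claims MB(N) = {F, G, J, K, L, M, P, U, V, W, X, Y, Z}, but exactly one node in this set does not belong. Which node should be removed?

Z

N's parents: G.
Ch(N) = {F, L, M, P, V, X, Y}.
Co-parents of N (other parents of its children):
  Y: G
  P: G
  X: K
  L: P, W
  V: J, U, W
  F: J, L, P, U, V, X, Y
  M: F, G, L, W
MB(N) = {F, G, J, K, L, M, P, U, V, W, X, Y}.
Z is neither a parent, child, nor co-parent of N, so it does not belong.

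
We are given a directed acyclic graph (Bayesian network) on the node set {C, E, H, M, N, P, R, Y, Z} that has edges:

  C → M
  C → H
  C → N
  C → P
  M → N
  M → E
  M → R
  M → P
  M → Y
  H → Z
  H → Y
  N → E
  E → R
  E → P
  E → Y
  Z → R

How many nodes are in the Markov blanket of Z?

By definition, MB(Z) is built from Z's parents, Z's children, and the co-parents of Z.
Z's parents: H.
Children of Z: R.
Parents of each child, excluding Z:
  R also has parents E, M.
MB(Z) = {E, H, M, R}, which has 4 nodes.

4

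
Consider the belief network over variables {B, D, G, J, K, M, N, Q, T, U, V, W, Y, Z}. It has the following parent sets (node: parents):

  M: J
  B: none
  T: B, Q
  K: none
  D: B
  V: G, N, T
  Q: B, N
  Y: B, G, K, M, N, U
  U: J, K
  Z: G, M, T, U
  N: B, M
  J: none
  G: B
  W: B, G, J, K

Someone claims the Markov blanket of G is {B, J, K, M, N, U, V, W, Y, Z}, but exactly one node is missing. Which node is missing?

T

The Markov blanket of a node is its parents, its children, and the other parents of its children.
G's children: V, W, Y, Z.
G has parent B.
For each child, the remaining parents (spouses of G):
  V's other parents are N, T.
  W also has parents B, J, K.
  Y also has parents B, K, M, N, U.
  Z also has parents M, T, U.
MB(G) = {B, J, K, M, N, T, U, V, W, Y, Z}.
Comparing with the claimed set, T is missing.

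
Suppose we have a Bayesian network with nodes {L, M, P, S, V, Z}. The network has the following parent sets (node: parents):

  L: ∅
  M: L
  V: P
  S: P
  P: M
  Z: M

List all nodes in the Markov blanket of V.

{P}

Recall MB(v) = parents ∪ children ∪ spouses, where spouses are the other parents of v's children.
V's parents: P.
V has no children.
V has no children, so there are no co-parents.
MB(V) = {P}.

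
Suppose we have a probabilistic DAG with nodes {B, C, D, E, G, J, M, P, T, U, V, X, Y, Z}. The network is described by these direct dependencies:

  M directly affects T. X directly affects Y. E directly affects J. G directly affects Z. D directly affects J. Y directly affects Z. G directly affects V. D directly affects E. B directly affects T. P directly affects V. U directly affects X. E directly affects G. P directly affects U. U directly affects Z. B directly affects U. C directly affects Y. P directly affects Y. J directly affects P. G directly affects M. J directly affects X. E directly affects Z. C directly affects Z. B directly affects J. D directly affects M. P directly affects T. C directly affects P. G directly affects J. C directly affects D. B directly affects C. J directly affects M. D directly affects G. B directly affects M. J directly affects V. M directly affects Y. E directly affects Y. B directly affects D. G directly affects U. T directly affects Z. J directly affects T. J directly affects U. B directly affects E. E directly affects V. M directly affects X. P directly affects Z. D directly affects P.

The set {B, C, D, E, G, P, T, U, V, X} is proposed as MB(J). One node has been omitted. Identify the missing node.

By definition, MB(J) is built from J's parents, J's children, and the co-parents of J.
J has parents B, D, E, G.
Ch(J) = {M, P, T, U, V, X}.
Parents of each child, excluding J:
  M: B, D, G
  P: C, D
  T: B, M, P
  U: B, G, P
  V: E, G, P
  X: M, U
MB(J) = {B, C, D, E, G, M, P, T, U, V, X}.
Comparing with the claimed set, M is missing.

M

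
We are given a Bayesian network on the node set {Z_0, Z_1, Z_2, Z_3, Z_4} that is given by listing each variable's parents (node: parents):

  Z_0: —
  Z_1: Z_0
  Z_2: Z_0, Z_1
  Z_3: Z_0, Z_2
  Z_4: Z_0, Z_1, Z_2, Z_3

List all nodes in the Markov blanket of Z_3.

Z_3's children: Z_4.
Z_3's parents: Z_0, Z_2.
Co-parents of Z_3 (other parents of its children):
  Z_4 also has parents Z_0, Z_1, Z_2.
Taking the union gives {Z_0, Z_1, Z_2, Z_4}.

{Z_0, Z_1, Z_2, Z_4}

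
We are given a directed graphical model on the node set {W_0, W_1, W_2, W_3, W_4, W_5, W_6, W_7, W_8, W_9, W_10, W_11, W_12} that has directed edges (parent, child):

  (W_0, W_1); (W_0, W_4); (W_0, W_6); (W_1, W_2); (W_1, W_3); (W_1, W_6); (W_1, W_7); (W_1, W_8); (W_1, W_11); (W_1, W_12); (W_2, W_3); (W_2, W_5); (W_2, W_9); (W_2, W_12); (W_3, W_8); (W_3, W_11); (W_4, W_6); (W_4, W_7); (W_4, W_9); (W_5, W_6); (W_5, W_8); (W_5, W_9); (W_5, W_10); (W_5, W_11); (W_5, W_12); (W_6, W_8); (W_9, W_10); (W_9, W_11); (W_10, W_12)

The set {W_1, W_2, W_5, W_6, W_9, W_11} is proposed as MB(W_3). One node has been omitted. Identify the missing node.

Parents of W_3: W_1, W_2.
W_3's children: W_8, W_11.
Other parents of W_3's children:
  W_8's other parents are W_1, W_5, W_6.
  W_11 also has parents W_1, W_5, W_9.
MB(W_3) = {W_1, W_2, W_5, W_6, W_8, W_9, W_11}.
Comparing with the claimed set, W_8 is missing.

W_8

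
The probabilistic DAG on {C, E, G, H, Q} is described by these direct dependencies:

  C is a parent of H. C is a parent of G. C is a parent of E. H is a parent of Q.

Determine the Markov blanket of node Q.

{H}

By definition, MB(Q) is built from Q's parents, Q's children, and the co-parents of Q.
Q's parents: H.
Children of Q: none.
Q has no children, so there are no co-parents.
Taking the union gives {H}.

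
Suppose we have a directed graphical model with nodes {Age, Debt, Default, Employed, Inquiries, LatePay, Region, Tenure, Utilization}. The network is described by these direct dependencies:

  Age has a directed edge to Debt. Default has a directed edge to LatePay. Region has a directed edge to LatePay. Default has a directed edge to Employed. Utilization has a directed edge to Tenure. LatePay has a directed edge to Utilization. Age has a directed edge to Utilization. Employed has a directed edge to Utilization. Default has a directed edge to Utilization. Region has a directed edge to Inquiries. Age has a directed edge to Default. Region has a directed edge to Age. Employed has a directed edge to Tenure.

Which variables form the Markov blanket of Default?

{Age, Employed, LatePay, Region, Utilization}

The Markov blanket of a node is its parents, its children, and the other parents of its children.
Default's children: Employed, LatePay, Utilization.
Default has parent Age.
Other parents of Default's children:
  Employed has no other parent.
  parents(LatePay) \ {Default} = {Region}.
  parents(Utilization) \ {Default} = {Age, Employed, LatePay}.
So the Markov blanket of Default is {Age, Employed, LatePay, Region, Utilization}.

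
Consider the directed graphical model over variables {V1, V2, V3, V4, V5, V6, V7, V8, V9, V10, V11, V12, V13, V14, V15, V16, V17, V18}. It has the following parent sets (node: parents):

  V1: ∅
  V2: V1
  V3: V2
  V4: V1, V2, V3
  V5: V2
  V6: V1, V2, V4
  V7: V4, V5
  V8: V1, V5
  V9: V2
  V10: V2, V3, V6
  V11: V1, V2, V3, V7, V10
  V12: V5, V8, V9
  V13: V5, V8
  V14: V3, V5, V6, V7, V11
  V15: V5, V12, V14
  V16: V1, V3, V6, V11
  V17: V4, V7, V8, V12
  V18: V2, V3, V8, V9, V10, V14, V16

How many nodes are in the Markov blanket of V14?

Recall MB(v) = parents ∪ children ∪ spouses, where spouses are the other parents of v's children.
V14's parents: V3, V5, V6, V7, V11.
V14's children: V15, V18.
Co-parents of V14 (other parents of its children):
  V15: V5, V12
  V18: V2, V3, V8, V9, V10, V16
MB(V14) = {V2, V3, V5, V6, V7, V8, V9, V10, V11, V12, V15, V16, V18}, which has 13 nodes.

13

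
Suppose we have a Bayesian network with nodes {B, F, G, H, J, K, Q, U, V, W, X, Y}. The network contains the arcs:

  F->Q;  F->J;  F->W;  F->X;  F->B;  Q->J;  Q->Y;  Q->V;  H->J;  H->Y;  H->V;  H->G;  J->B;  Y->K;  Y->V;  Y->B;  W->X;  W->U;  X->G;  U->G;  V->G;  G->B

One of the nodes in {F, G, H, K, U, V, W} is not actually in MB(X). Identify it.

K

A node's Markov blanket = Pa ∪ Ch ∪ (parents of Ch other than the node itself).
Ch(X) = {G}.
X has parents F, W.
Other parents of X's children:
  parents(G) \ {X} = {H, U, V}.
MB(X) = {F, G, H, U, V, W}.
K is neither a parent, child, nor co-parent of X, so it does not belong.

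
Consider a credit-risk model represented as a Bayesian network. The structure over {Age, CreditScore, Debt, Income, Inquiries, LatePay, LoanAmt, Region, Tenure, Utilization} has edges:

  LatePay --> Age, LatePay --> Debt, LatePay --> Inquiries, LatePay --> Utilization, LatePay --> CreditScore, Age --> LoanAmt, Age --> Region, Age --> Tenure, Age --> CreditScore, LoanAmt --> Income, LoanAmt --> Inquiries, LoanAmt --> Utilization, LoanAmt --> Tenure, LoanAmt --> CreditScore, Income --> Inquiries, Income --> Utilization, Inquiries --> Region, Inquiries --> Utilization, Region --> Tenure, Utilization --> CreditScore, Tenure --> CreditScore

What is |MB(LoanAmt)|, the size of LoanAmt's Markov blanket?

LoanAmt has children CreditScore, Income, Inquiries, Tenure, Utilization.
Pa(LoanAmt) = {Age}.
For each child, the remaining parents (spouses of LoanAmt):
  Income: no additional parents.
  parents(Inquiries) \ {LoanAmt} = {Income, LatePay}.
  Utilization also has parents Income, Inquiries, LatePay.
  Tenure's other parents are Age, Region.
  CreditScore also has parents Age, LatePay, Tenure, Utilization.
MB(LoanAmt) = {Age, CreditScore, Income, Inquiries, LatePay, Region, Tenure, Utilization}, which has 8 nodes.

8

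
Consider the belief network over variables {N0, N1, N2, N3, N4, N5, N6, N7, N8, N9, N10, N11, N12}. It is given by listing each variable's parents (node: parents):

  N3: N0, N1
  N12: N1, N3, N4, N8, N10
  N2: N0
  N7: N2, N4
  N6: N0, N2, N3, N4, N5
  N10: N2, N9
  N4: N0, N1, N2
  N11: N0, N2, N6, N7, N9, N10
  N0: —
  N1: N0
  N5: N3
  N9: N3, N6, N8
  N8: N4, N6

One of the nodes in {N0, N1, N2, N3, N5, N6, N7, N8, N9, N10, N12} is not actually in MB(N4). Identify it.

N9

By definition, MB(N4) is built from N4's parents, N4's children, and the co-parents of N4.
N4 has parents N0, N1, N2.
Ch(N4) = {N6, N7, N8, N12}.
Other parents of N4's children:
  parents(N6) \ {N4} = {N0, N2, N3, N5}.
  N7 also has parent N2.
  N8's other parent is N6.
  N12's other parents are N1, N3, N8, N10.
MB(N4) = {N0, N1, N2, N3, N5, N6, N7, N8, N10, N12}.
N9 is neither a parent, child, nor co-parent of N4, so it does not belong.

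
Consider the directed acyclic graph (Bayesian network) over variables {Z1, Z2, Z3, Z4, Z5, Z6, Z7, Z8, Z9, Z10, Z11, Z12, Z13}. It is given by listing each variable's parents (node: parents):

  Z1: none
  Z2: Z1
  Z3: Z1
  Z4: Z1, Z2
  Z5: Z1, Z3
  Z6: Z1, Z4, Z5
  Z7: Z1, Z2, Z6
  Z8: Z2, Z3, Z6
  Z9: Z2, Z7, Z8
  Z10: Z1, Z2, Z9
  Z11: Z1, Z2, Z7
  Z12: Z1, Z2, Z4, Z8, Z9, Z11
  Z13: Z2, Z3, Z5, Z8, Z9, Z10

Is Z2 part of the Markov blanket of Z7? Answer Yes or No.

Yes

Z2 is a parent of Z7.
So Z2 ∈ MB(Z7).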